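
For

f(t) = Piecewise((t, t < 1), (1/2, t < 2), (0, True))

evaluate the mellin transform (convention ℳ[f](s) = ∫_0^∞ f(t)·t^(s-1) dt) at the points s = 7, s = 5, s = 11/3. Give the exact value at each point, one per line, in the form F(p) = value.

F(7) = 515/56
F(5) = 49/15
F(11/3) = 6/77 + 12*2**(2/3)/11

breakpoints 1: one integral from each of the 2 segments
[0, 1) adds the kernel integral of t
on [1, 2) integrate f = 1/2 against the kernel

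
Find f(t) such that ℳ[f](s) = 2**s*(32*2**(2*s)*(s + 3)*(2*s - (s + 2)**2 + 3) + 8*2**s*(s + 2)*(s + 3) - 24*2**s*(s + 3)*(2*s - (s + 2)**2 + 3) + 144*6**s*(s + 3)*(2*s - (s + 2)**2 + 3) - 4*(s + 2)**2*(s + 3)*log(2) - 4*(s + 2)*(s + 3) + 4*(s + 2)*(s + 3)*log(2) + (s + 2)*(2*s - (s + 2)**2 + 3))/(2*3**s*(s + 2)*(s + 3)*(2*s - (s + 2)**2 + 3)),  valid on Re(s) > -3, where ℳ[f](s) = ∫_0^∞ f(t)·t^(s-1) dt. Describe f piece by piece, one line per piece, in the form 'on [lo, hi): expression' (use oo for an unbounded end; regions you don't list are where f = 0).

invert the common scale on t to get t**3/2 on [0, 1); 2*t*log(t/2) on [1, 2); 3*t**2 on [2, 4); …
undo the shared t-power: t/2 on [0, 1); 2*log(t/2)/t on [1, 2); 3 on [2, 4); …
peel off the common scale on t: t on [0, 1/2); log(t)/t on [1/2, 1); 3 on [1, 2); …
split f at 2/3, 4/3, 8/3: ℳ[f](s) collects 4 kernel integrals
segment 0 to 2/3 holds 27*t**3/16; add its integral
over [2/3, 4/3), the kernel integral of 3*t*log(3*t/4) enters the sum
for t in [4/3, 8/3): the term is ∫ 27*t**2/4·t^(s-1)
segment [8/3, 4) carries 9*t**2/2; integrate it

on [0, 2/3): 27*t**3/16
on [2/3, 4/3): 3*t*log(3*t/4)
on [4/3, 8/3): 27*t**2/4
on [8/3, 4): 9*t**2/2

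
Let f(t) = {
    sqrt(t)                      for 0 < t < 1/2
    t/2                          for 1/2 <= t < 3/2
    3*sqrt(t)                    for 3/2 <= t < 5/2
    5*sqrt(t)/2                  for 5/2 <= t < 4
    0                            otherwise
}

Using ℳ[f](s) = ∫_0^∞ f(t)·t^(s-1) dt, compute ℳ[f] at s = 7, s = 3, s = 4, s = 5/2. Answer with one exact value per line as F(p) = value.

f breaks at 1/2, 3/2, 5/2 into 4 integrals to sum
on [0, 1/2): add ∫ sqrt(t)·t^(s-1) dt
over [1/2, 3/2), the kernel integral of t/2 enters the sum
over [3/2, 5/2), the kernel integral of 3*sqrt(t) enters the sum
segment 5/2 to 4 holds 5*sqrt(t)/2; add its integral

F(7) = -2187*sqrt(6)/640 + sqrt(2)/1920 + 15625*sqrt(10)/768 + 4194919/384
F(3) = -81*sqrt(6)/56 + sqrt(2)/56 + 125*sqrt(10)/112 + 5155/56
F(4) = -27*sqrt(6)/16 + sqrt(2)/144 + 625*sqrt(10)/288 + 410689/1440
F(5/2) = -sqrt(2)/112 + 27*sqrt(6)/112 + 2525/48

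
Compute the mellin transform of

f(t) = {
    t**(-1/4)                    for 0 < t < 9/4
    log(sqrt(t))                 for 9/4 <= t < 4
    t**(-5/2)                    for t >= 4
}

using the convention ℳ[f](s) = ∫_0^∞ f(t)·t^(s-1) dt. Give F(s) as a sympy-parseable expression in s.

back out the power substitution: 1/sqrt(t) on [0, 3/2); log(t) on [3/2, 2); t**(-5) on [2, ∞)
the shared t-power comes off first: sqrt(t) on [0, 3/2); t*log(t) on [3/2, 2); t**(-4) on [2, ∞)
decompose at 9/4, 4; ℳ[f](s) sums the 3 pieces' integrals
on [0, 9/4): add ∫ t**(-1/4)·t^(s-1) dt
∫ log(sqrt(t))·t^(s-1) over [9/4, 4)
the [4, ∞) slice contributes ∫ t**(-5/2)·t^(s-1) dt

2**(1 - 2*s)*(32*2**(4*s - 2)*(2*s - 5)*(2*s - 1)*(4*s - 1)*log(2) - 32*2**(4*s - 2)*(2*s - 5)*(4*s - 1) + 32*2**(4*s - 2)*(2*s - 5)*(4*s - 1)*log(2) - 2**(4*s - 2)*(4*s - 1)*(4*s + (2*s - 1)**2 - 1) - 24*3**(2*s - 1)*(2*s - 5)*(2*s - 1)*(4*s - 1)*log(3) + 24*3**(2*s - 1)*(2*s - 5)*(2*s - 1)*(4*s - 1)*log(2) - 24*3**(2*s - 1)*(2*s - 5)*(4*s - 1)*log(3) + 24*3**(2*s - 1)*(2*s - 5)*(4*s - 1)*log(2) + 24*3**(2*s - 1)*(2*s - 5)*(4*s - 1) + 16*3**(2*s - 1)*sqrt(6)*(2*s - 5)*(4*s + (2*s - 1)**2 - 1))/(8*(2*s - 5)*(4*s - 1)*(4*s + (2*s - 1)**2 - 1))
  1/4 < Re(s) < 5/2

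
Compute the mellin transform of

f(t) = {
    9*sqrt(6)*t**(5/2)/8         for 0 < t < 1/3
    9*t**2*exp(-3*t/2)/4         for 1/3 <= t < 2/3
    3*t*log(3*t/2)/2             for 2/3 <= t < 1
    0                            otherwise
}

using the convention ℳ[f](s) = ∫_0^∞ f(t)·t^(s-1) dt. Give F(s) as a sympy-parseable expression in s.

(4*2**s*(2*s + 5)*(2*s - (s + 2)**2 + 3)*uppergamma(s + 2, 1/2) - 4*2**s*(2*s + 5)*(2*s - (s + 2)**2 + 3)*uppergamma(s + 2, 1) - 4*2**s*(2*s + 5) + 3**s*(s + 2)*(2*s + 5)*(-6*log(3) + 6*log(2)) + 3**s*(2*s + 5)*(-6*log(2) + 6*log(3)) + 6*3**s*(2*s + 5) + sqrt(2)*(2*s - (s + 2)**2 + 3))/(4*3**s*(2*s + 5)*(2*s - (s + 2)**2 + 3))
  Re(s) > -5/2

back out the common scale on t: t**(5/2) on [0, 1/2); t**2*exp(-t) on [1/2, 1); t*log(t) on [1, 3/2)
reversing the shared t-power: sqrt(t) on [0, 1/2); exp(-t) on [1/2, 1); log(t)/t on [1, 3/2)
cuts at 1/3, 2/3: linearity sums the 3 kernel integrals
over [0, 1/3), the kernel integral of 9*sqrt(6)*t**(5/2)/8 enters the sum
segment [1/3, 2/3) carries 9*t**2*exp(-3*t/2)/4; integrate it
[2/3, 1) adds the kernel integral of 3*t*log(3*t/2)/2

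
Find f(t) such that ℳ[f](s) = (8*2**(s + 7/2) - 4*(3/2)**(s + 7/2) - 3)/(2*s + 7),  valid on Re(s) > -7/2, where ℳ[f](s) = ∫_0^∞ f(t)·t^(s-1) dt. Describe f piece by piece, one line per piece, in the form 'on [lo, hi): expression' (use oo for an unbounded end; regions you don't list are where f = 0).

on [0, 1): t**(7/2)/2
on [1, 3/2): 2*t**(7/2)
on [3/2, 2): 4*t**(7/2)

f breaks at 1, 3/2 into 3 integrals to sum
between 0 and 1 the integrand is t**(7/2)/2·t^(s-1)
[1, 3/2) adds the kernel integral of 2*t**(7/2)
on [3/2, 2): add ∫ 4*t**(7/2)·t^(s-1) dt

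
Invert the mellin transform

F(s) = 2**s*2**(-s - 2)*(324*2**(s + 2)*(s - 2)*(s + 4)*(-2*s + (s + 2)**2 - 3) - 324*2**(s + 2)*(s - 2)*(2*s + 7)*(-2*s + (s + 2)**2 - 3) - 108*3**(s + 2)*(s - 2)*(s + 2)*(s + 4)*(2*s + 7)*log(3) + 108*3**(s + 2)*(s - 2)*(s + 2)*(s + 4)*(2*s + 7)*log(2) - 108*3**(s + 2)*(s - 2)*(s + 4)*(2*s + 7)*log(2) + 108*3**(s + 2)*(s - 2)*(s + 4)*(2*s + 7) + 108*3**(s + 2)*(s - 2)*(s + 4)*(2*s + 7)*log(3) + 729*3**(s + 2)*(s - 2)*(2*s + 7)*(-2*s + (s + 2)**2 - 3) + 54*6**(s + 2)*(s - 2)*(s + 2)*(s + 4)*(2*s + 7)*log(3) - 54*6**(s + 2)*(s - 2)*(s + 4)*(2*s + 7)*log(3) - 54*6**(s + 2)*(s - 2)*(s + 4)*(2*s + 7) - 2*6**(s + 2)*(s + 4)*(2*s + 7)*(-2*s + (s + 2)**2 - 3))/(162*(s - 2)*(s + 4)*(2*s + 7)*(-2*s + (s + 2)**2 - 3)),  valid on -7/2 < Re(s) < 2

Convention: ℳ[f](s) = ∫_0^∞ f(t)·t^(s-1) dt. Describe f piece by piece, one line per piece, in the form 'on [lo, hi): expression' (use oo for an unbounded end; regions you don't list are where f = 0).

on [0, 2): sqrt(2)*t**(7/2)/16
on [2, 3): t**4/8
on [3, 6): t*log(t/2)/2
on [6, oo): 4/t**2

remove the common scale on t first: t**(7/2) on [0, 1); 2*t**4 on [1, 3/2); t*log(t) on [3/2, 3); …
the shared t-power comes off first: t**(3/2) on [0, 1); 2*t**2 on [1, 3/2); log(t)/t on [3/2, 3); …
integrate the 4 segments split at 2, 3, 6, then add the results
∫ over [0, 2) of sqrt(2)*t**(7/2)/16·t^(s-1) joins the sum
segment 2 to 3 holds t**4/8; add its integral
∫ t*log(t/2)/2·t^(s-1) over [3, 6)
segment [6, ∞) carries 4/t**2; integrate it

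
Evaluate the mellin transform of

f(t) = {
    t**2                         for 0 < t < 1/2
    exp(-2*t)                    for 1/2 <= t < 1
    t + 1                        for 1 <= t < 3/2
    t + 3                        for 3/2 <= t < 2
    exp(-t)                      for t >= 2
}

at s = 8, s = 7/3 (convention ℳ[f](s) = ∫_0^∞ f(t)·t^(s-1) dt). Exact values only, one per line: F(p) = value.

F(8) = (4932000*E + 13477999*exp(2) + 3414960000)*exp(-2)/92160
F(7/3) = 2**(2/3)*(-14040*3**(1/3) - 5304*2**(1/3) - 1820*uppergamma(7/3, 2) + 105 + 1820*uppergamma(7/3, 1) + 7280*2**(1/3)*uppergamma(7/3, 2) + 54912*2**(2/3))/14560

summing 5 kernel integrals split by 1/2, 1, 3/2, 2 yields ℳ[f](s)
for t in [0, 1/2): the term is ∫ t**2·t^(s-1)
segment [1/2, 1) carries exp(-2*t); integrate it
over [1, 3/2), the kernel integral of (t + 1) enters the sum
segment [3/2, 2) carries (t + 3); integrate it
between 2 and ∞ the integrand is exp(-t)·t^(s-1)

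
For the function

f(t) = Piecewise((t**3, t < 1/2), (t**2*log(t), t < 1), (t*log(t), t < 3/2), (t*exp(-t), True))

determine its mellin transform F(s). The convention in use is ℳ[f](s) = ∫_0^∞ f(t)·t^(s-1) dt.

(8*2**s*(s + 1)**2*(s + 3)*(2*s + (s + 1)**2 + 3)*uppergamma(s + 1, 3/2) - 8*2**s*(s + 1)**2*(s + 3) + 8*2**s*(s + 3)*(2*s + (s + 1)**2 + 3) + 3**s*(s + 1)*(s + 3)*(-12*log(2) + 12*log(3))*(2*s + (s + 1)**2 + 3) - 12*3**s*(s + 3)*(2*s + (s + 1)**2 + 3) + (s + 1)**3*(s + 3)*log(4) + (s + 1)**2*(s + 3)*log(4) + 2*(s + 1)**2*(s + 3) + (s + 1)**2*(2*s + (s + 1)**2 + 3))/(8*2**s*(s + 1)**2*(s + 3)*(2*s + (s + 1)**2 + 3))
  Re(s) > -3

peel off the shared t-power: t**2 on [0, 1/2); t*log(t) on [1/2, 1); log(t) on [1, 3/2); …
integrate the 4 segments split at 1/2, 1, 3/2, then add the results
between 0 and 1/2 the integrand is t**3·t^(s-1)
on [1/2, 1): add ∫ t**2*log(t)·t^(s-1) dt
piece [1, 3/2): integrate t*log(t) against the kernel
[3/2, ∞) adds the kernel integral of t*exp(-t)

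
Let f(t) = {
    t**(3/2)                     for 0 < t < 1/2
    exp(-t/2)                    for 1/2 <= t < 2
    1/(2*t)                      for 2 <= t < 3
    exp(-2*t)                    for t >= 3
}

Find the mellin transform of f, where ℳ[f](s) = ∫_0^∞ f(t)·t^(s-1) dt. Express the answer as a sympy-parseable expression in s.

(12*24**s*(s - 1)*(2*s + 3)*uppergamma(s, 1/4) - 12*24**s*(s - 1)*(2*s + 3)*uppergamma(s, 1) - 3*24**s*(2*s + 3) + 2*36**s*(2*s + 3) + 12*6**s*(s - 1)*(2*s + 3)*uppergamma(s, 6) + 6*sqrt(2)*6**s*(s - 1))/(12*12**s*(s - 1)*(2*s + 3))
  Re(s) > -3/2

treat the 4 regions marked off by 1/2, 2, 3 separately and sum
over [0, 1/2), the kernel integral of t**(3/2) enters the sum
∫ over [1/2, 2) of exp(-t/2)·t^(s-1) joins the sum
segment [2, 3) carries 1/(2*t); integrate it
over [3, ∞), the kernel integral of exp(-2*t) enters the sum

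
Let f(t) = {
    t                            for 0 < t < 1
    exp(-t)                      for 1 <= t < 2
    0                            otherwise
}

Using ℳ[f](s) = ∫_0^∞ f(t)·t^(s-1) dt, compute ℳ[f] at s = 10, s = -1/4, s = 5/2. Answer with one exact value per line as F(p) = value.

breakpoints 1: one integral from each of the 2 segments
[0, 1) adds the kernel integral of t
∫ exp(-t)·t^(s-1) over [1, 2)

F(10) = -2681216*exp(-2) + 1/11 + 986410*exp(-1)
F(-1/4) = -uppergamma(-1/4, 2) + uppergamma(-1/4, 1) + 4/3
F(5/2) = (-98*sqrt(2) + (-21*sqrt(pi)*erfc(sqrt(2)) + 21*sqrt(pi)*erfc(1) + 8)*exp(2) + 70*E)*exp(-2)/28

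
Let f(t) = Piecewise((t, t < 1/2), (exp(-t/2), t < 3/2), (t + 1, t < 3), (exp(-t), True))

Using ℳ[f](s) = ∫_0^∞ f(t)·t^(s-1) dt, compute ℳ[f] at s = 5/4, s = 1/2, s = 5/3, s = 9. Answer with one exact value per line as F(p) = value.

F(5/4) = 2**(3/4)*(-99*3**(1/4) - 90*sqrt(2)*uppergamma(5/4, 3/4) + 45*2**(1/4)*uppergamma(5/4, 3) + 5 + 90*sqrt(2)*uppergamma(5/4, 1/4) + 288*6**(1/4))/90
F(1/2) = sqrt(2)*(-3*sqrt(3)/2 - sqrt(pi)*erfc(sqrt(3)/2) + sqrt(2)*sqrt(pi)*erfc(sqrt(3))/2 + 1/6 + sqrt(pi)*erfc(1/2) + 2*sqrt(6))
F(5/3) = 2**(1/3)*(-279*3**(2/3) - 640*2**(1/3)*uppergamma(5/3, 3/4) + 15 + 160*2**(2/3)*uppergamma(5/3, 3) + 640*2**(1/3)*uppergamma(5/3, 1/4) + 828*6**(2/3))/320
F(9) = -5593984641*exp(-3/4)/128 + 20689567/2560 + 806769*exp(-3) + 3392923553*exp(-1/4)/128

slice at 1/2, 3/2, 3, transform all 4 pieces, and sum them
between 0 and 1/2 the integrand is t·t^(s-1)
for t in [1/2, 3/2): the term is ∫ exp(-t/2)·t^(s-1)
[3/2, 3) adds the kernel integral of (t + 1)
∫ exp(-t)·t^(s-1) over [3, ∞)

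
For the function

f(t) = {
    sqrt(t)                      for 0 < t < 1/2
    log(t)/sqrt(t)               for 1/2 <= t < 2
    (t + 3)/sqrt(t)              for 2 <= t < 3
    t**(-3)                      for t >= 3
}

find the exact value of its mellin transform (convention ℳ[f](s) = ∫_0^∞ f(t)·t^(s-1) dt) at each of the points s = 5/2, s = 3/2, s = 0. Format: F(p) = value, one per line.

F(5/2) = 2*sqrt(3)/3 + 17*log(2)/8 + 207/16
F(3/2) = 2*sqrt(3)/27 + 5*log(2)/2 + 33/8
F(0) = sqrt(2)*(-486*log(2) + sqrt(2) + 648)/162

strip the shared t-power: t**(3/2) on [0, 1/2); sqrt(t)*log(t) on [1/2, 2); sqrt(t)*(t + 3) on [2, 3); …
peel off the shared t-power: t on [0, 1/2); log(t) on [1/2, 2); t + 3 on [2, 3); …
along the cuts 1/2, 2, 3, ℳ[f](s) splits into 4 integrals
over [0, 1/2), the kernel integral of sqrt(t) enters the sum
between 1/2 and 2 the integrand is log(t)/sqrt(t)·t^(s-1)
on [2, 3) integrate f = (t + 3)/sqrt(t) against the kernel
∫ over [3, ∞) of t**(-3)·t^(s-1) joins the sum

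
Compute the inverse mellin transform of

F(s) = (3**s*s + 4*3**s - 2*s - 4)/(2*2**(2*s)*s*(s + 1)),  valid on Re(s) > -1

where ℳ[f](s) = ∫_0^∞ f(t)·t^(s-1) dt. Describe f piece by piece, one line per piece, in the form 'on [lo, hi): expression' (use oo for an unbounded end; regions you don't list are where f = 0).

strip the common scale on t: t on [0, 1/2); 2 - t on [1/2, 3/2)
cuts at 1/4: linearity sums the 2 kernel integrals
∫ 2*t·t^(s-1) over [0, 1/4)
segment [1/4, 3/4) carries (2 - 2*t); integrate it

on [0, 1/4): 2*t
on [1/4, 3/4): 2 - 2*t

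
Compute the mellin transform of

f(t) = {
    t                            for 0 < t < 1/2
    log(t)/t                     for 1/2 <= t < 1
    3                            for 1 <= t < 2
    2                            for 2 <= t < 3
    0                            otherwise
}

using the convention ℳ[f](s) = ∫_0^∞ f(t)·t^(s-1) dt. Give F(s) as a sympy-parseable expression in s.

breakpoints 1/2, 1, 2: one integral from each of the 4 segments
on [0, 1/2): add ∫ t·t^(s-1) dt
∫ over [1/2, 1) of log(t)/t·t^(s-1) joins the sum
over [1, 2), the kernel integral of 3 enters the sum
between 2 and 3 the integrand is 2·t^(s-1)

(2*2**(2*s)*(s + 1)*(s**2 - 2*s + 1) - 2*2**s*s*(s + 1) - 6*2**s*(s + 1)*(s**2 - 2*s + 1) + 4*6**s*(s + 1)*(s**2 - 2*s + 1) + 4*s**2*(s + 1)*log(2) - 4*s*(s + 1)*log(2) + 4*s*(s + 1) + s*(s**2 - 2*s + 1))/(2*2**s*s*(s + 1)*(s**2 - 2*s + 1))
  Re(s) > -1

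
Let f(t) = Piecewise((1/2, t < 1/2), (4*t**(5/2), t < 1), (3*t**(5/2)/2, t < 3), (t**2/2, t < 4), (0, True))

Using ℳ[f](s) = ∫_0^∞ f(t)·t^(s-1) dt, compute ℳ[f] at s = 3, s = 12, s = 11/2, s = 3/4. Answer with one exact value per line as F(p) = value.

breakpoints 1/2, 1, 3: one integral from each of the 4 segments
segment [0, 1/2) carries 1/2; integrate it
segment [1/2, 1) carries 4*t**(5/2); integrate it
∫ over [1, 3) of 3*t**(5/2)/2·t^(s-1) joins the sum
segment 3 to 4 holds t**2/2; add its integral

F(3) = -sqrt(2)/88 + 207439/2640 + 729*sqrt(3)/11
F(12) = -sqrt(2)/118784 + 14348907*sqrt(3)/29 + 26843740790813/2850816
F(11/2) = -729*sqrt(3)/5 + sqrt(2)/704 + 26227441/7680
F(3/4) = -18*3**(3/4)/11 - 2**(3/4)/13 + 2**(1/4)/3 + 10/13 + 64*sqrt(2)/11 + 162*3**(1/4)/13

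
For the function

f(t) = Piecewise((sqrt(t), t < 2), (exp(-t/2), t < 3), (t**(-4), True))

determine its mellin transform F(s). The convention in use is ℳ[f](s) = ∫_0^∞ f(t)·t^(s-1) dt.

f breaks at 2, 3 into 3 integrals to sum
[0, 2) adds the kernel integral of sqrt(t)
between 2 and 3 the integrand is exp(-t/2)·t^(s-1)
segment 3 to ∞ holds t**(-4); add its integral

(2**s*(s - 4)*(2*s + 1)*uppergamma(s, 1) - 2**s*(s - 4)*(2*s + 1)*uppergamma(s, 3/2) + 2*2**(s + 1/2)*(s - 4) - 3**s*(2*s + 1)/81)/((s - 4)*(2*s + 1))
  -1/2 < Re(s) < 4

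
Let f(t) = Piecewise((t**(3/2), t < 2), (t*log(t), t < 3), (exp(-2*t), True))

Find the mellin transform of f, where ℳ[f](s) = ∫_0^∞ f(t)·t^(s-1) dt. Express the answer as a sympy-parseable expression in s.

summing 3 kernel integrals split by 2, 3 yields ℳ[f](s)
∫ t**(3/2)·t^(s-1) over [0, 2)
∫ over [2, 3) of t*log(t)·t^(s-1) joins the sum
the [3, ∞) slice contributes ∫ exp(-2*t)·t^(s-1) dt

(-12**s*s*(2*s + 3)*log(4) - 12**s*(2*s + 3)*log(4) + 12**s*(4*s + 6) + 12**s*sqrt(2)*(4*s**2 + 8*s + 4) + 3*18**s*s*(2*s + 3)*log(3) + 18**s*(-6*s - 9) + 3*18**s*(2*s + 3)*log(3) + 3**s*(2*s + 3)*(s**2 + 2*s + 1)*uppergamma(s, 6))/(6**s*(2*s + 3)*(s**2 + 2*s + 1))
  Re(s) > -3/2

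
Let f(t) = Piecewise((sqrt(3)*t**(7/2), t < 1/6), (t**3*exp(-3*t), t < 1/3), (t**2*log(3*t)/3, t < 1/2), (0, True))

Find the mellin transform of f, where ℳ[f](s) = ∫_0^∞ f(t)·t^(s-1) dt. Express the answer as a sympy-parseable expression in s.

back out the shared t-power: sqrt(3)*t**(3/2) on [0, 1/6); t*exp(-3*t) on [1/6, 1/3); log(3*t)/3 on [1/3, 1/2)
strip the shared t-power: sqrt(3)*sqrt(t) on [0, 1/6); exp(-3*t) on [1/6, 1/3); log(3*t)/(3*t) on [1/3, 1/2)
strip the common scale on t: sqrt(t) on [0, 1/2); exp(-t) on [1/2, 1); log(t)/t on [1, 3/2)
linearity at 1/6, 1/3 turns ℳ[f](s) into 3 summed integrals
∫ over [0, 1/6) of sqrt(3)*t**(7/2)·t^(s-1) joins the sum
for t in [1/6, 1/3): the term is ∫ t**3*exp(-3*t)·t^(s-1)
piece [1/3, 1/2): integrate t**2*log(3*t)/3 against the kernel

(8*2**s*(2*s + 7)*(2*s - (s + 3)**2 + 5)*uppergamma(s + 3, 1/2) - 8*2**s*(2*s + 7)*(2*s - (s + 3)**2 + 5)*uppergamma(s + 3, 1) - 8*2**s*(2*s + 7) + 3**s*(s + 3)*(2*s + 7)*(-18*log(3) + 18*log(2)) + 3**s*(2*s + 7)*(-18*log(2) + 18*log(3)) + 18*3**s*(2*s + 7) + sqrt(2)*(2*s - (s + 3)**2 + 5))/(216*6**s*(2*s + 7)*(2*s - (s + 3)**2 + 5))
  Re(s) > -7/2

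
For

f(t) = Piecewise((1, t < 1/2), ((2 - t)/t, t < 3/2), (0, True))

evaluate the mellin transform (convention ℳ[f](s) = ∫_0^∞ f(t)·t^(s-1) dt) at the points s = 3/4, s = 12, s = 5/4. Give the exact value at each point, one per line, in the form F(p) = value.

F(3/4) = 2*2**(1/4)*(14 - 5*3**(3/4))/3
F(12) = 2657179/540672
F(5/4) = 2**(3/4)*(-18 + 17*3**(1/4))/5

remove the shared t-power first: t on [0, 1/2); 2 - t on [1/2, 3/2)
f breaks at 1/2 into 2 integrals to sum
∫ over [0, 1/2) of 1·t^(s-1) joins the sum
on [1/2, 3/2): add ∫ (2 - t)/t·t^(s-1) dt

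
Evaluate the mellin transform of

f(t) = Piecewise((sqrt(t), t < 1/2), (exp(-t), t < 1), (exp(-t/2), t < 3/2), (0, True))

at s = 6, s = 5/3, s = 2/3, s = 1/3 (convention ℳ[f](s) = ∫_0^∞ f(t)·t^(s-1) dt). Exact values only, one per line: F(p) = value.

summing 3 kernel integrals split by 1/2, 1 yields ℳ[f](s)
on [0, 1/2) integrate f = sqrt(t) against the kernel
segment [1/2, 1) carries exp(-t); integrate it
on [1, 3/2) integrate f = exp(-t/2) against the kernel

F(6) = -260103*exp(-3/4)/16 - 326*exp(-1) + sqrt(2)/832 + 411515*exp(-1/2)/32
F(5/3) = -2*2**(2/3)*uppergamma(5/3, 3/4) - uppergamma(5/3, 1) + 3*2**(5/6)/52 + uppergamma(5/3, 1/2) + 2*2**(2/3)*uppergamma(5/3, 1/2)
F(2/3) = -2**(2/3)*uppergamma(2/3, 3/4) - uppergamma(2/3, 1) + 3*2**(5/6)/14 + uppergamma(2/3, 1/2) + 2**(2/3)*uppergamma(2/3, 1/2)
F(1/3) = -2**(1/3)*uppergamma(1/3, 3/4) - uppergamma(1/3, 1) + uppergamma(1/3, 1/2) + 3*2**(1/6)/5 + 2**(1/3)*uppergamma(1/3, 1/2)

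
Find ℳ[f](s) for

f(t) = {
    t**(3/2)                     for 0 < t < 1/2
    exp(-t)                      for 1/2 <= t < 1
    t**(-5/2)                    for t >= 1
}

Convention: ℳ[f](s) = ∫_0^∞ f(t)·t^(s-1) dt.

along the cuts 1/2, 1, ℳ[f](s) splits into 3 integrals
segment [0, 1/2) carries t**(3/2); integrate it
piece [1/2, 1): integrate exp(-t) against the kernel
segment 1 to ∞ holds t**(-5/2); add its integral

(2*2**s*(2*s - 5)*(2*s + 3)*uppergamma(s, 1/2) - 2*2**s*(2*s - 5)*(2*s + 3)*uppergamma(s, 1) - 4*2**s*(2*s + 3) + sqrt(2)*(2*s - 5))/(2*2**s*(2*s - 5)*(2*s + 3))
  -3/2 < Re(s) < 5/2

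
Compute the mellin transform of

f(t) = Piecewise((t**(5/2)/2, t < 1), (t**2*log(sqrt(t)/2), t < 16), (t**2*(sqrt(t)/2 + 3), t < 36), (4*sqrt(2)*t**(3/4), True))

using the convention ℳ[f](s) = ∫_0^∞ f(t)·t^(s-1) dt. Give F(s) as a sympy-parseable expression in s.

(-1080*2**(4*s + 8)*(s + 2)**2*(4*s + 3) + 108*2**(4*s + 8)*(s + 2)*(2*s + 5)*(4*s + 3)*log(2) - 324*2**(4*s + 8)*(s + 2)*(4*s + 3) - 54*2**(4*s + 8)*(2*s + 5)*(4*s + 3) - 16*sqrt(3)*6**(2*s + 4)*(s + 2)**2*(2*s + 5) + 1296*6**(2*s + 4)*(s + 2)**2*(4*s + 3) + 324*6**(2*s + 4)*(s + 2)*(4*s + 3) + 108*(s + 2)**2*(4*s + 3) + 108*(s + 2)*(2*s + 5)*(4*s + 3)*log(2) + (4*s + 3)*(108*s + 270))/(108*(s + 2)**2*(2*s + 5)*(4*s + 3))
  -5/2 < Re(s) < -3/4

invert the shared t-power to get sqrt(t)/2 on [0, 1); log(sqrt(t)/2) on [1, 16); sqrt(t)/2 + 3 on [16, 36); …
invert the power substitution to get t/2 on [0, 1); log(t/2) on [1, 4); t/2 + 3 on [4, 6); …
peel off the common scale on t: t on [0, 1/2); log(t) on [1/2, 2); t + 3 on [2, 3); …
slice at 1, 16, 36, transform all 4 pieces, and sum them
segment 0 to 1 holds t**(5/2)/2; add its integral
for t in [1, 16): the term is ∫ t**2*log(sqrt(t)/2)·t^(s-1)
segment 16 to 36 holds t**2*(sqrt(t)/2 + 3); add its integral
on [36, ∞): add ∫ 4*sqrt(2)*t**(3/4)·t^(s-1) dt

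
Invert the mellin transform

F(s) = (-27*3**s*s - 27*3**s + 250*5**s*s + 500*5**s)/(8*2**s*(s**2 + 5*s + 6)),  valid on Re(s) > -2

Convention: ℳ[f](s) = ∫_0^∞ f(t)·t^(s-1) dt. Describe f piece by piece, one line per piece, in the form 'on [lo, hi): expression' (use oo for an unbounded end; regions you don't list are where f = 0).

on [0, 3/2): 3*t**2/2
on [3/2, 5/2): 2*t**3

f breaks at 3/2 into 2 integrals to sum
between 0 and 3/2 the integrand is 3*t**2/2·t^(s-1)
segment 3/2 to 5/2 holds 2*t**3; add its integral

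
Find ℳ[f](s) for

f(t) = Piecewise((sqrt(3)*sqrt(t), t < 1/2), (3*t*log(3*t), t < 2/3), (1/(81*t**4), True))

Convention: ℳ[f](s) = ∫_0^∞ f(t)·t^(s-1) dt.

reversing the common scale on t: sqrt(t) on [0, 3/2); t*log(t) on [3/2, 2); t**(-4) on [2, ∞)
decompose at 1/2, 2/3; ℳ[f](s) sums the 3 pieces' integrals
piece [0, 1/2): integrate sqrt(3)*sqrt(t) against the kernel
∫ over [1/2, 2/3) of 3*t*log(3*t)·t^(s-1) joins the sum
on [2/3, ∞): add ∫ 1/(81*t**4)·t^(s-1) dt

(32*2**(2*s)*s*(s - 4)*(2*s + 1)*log(2) - 32*2**(2*s)*(s - 4)*(2*s + 1) + 32*2**(2*s)*(s - 4)*(2*s + 1)*log(2) + 3**s*s*(s - 4)*(2*s + 1)*(-24*log(3) + 24*log(2)) + 3**s*(s - 4)*(2*s + 1)*(-24*log(3) + 24*log(2)) + 24*3**s*(s - 4)*(2*s + 1) + 16*3**s*sqrt(6)*(s - 4)*(s**2 + 2*s + 1) - 4**s*(2*s + 1)*(s**2 + 2*s + 1))/(16*6**s*(s - 4)*(2*s + 1)*(s**2 + 2*s + 1))
  -1/2 < Re(s) < 4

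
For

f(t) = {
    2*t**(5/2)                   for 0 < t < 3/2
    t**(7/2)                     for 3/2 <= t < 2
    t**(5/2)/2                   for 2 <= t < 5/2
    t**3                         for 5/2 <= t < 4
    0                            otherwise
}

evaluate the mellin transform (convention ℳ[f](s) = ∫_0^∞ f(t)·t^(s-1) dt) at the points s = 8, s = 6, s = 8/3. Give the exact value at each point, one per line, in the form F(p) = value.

the 4 pieces separated at 3/2, 2, 5/2 each add one integral
segment [0, 3/2) carries 2*t**(5/2); integrate it
∫ t**(7/2)·t^(s-1) over [3/2, 2)
segment [2, 5/2) carries t**(5/2)/2; integrate it
segment [5/2, 4) carries t**3; integrate it

F(8) = 570807*sqrt(6)/329728 + 62464*sqrt(2)/483 + 9765625*sqrt(10)/43008 + 8541106467/22528
F(6) = 164025*sqrt(6)/165376 + 12544*sqrt(2)/323 + 390625*sqrt(10)/8704 + 14696067/512
F(8/3) = -9375*2**(1/3)*5**(2/3)/1088 + 40095*2**(5/6)*3**(1/6)/73408 + 8352*2**(1/6)/1147 + 9375*2**(5/6)*5**(1/6)/1984 + 6144*2**(1/3)/17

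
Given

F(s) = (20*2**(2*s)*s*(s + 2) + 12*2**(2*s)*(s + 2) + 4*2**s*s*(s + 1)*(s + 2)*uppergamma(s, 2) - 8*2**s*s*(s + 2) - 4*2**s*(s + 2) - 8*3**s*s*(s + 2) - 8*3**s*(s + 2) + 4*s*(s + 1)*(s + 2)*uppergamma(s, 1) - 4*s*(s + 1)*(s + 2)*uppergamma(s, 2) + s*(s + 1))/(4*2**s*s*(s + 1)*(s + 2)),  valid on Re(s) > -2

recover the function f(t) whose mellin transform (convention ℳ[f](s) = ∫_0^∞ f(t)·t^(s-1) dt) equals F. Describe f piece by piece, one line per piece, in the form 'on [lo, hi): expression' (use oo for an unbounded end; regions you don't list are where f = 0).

the 5 pieces separated at 1/2, 1, 3/2, 2 each add one integral
piece [0, 1/2): integrate t**2 against the kernel
piece [1/2, 1): integrate exp(-2*t) against the kernel
over [1, 3/2), the kernel integral of (t + 1) enters the sum
over [3/2, 2), the kernel integral of (t + 3) enters the sum
piece [2, ∞): integrate exp(-t) against the kernel

on [0, 1/2): t**2
on [1/2, 1): exp(-2*t)
on [1, 3/2): t + 1
on [3/2, 2): t + 3
on [2, oo): exp(-t)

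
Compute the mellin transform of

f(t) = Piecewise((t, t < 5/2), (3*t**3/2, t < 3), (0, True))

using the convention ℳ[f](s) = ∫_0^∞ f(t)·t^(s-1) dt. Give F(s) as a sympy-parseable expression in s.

(-335*5**s*s - 255*5**s + 648*6**s*s + 648*6**s)/(16*2**s*(s**2 + 4*s + 3))
  Re(s) > -1

decompose at 5/2; ℳ[f](s) sums the 2 pieces' integrals
on [0, 5/2): add ∫ t·t^(s-1) dt
[5/2, 3) adds the kernel integral of 3*t**3/2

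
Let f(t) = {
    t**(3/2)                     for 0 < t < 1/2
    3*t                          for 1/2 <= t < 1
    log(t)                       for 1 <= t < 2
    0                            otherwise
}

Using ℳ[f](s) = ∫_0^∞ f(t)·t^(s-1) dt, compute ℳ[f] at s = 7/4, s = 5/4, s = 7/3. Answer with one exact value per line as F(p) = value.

linearity at 1/2, 1 turns ℳ[f](s) into 3 summed integrals
∫ over [0, 1/2) of t**(3/2)·t^(s-1) joins the sum
between 1/2 and 1 the integrand is 3*t·t^(s-1)
on [1, 2): add ∫ log(t)·t^(s-1) dt

F(7/4) = -1615*2**(3/4)/2548 - 3*2**(1/4)/22 + 8*2**(3/4)*log(2)/7 + 764/539
F(5/4) = -679*2**(1/4)/550 - 2**(3/4)/6 + 8*2**(1/4)*log(2)/5 + 148/75
F(7/3) = -36*2**(1/3)/49 - 9*2**(2/3)/160 + 3*2**(1/6)/184 + 531/490 + 12*2**(1/3)*log(2)/7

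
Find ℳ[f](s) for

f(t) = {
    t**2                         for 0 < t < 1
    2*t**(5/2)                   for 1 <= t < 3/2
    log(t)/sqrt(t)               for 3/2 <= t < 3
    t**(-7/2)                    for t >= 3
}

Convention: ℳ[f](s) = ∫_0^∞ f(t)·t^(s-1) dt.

invert the shared t-power to get t**(3/2) on [0, 1); 2*t**2 on [1, 3/2); log(t)/t on [3/2, 3); …
along the cuts 1, 3/2, 3, ℳ[f](s) splits into 4 integrals
on [0, 1) integrate f = t**2 against the kernel
∫ over [1, 3/2) of 2*t**(5/2)·t^(s-1) joins the sum
between 3/2 and 3 the integrand is log(t)/sqrt(t)·t^(s-1)
between 3 and ∞ the integrand is t**(-7/2)·t^(s-1)

2**(-s - 1/2)*(324*2**(s + 1/2)*(-2*s + (s + 1/2)**2)*(s - 7/2)*(s + 5/2) - 324*2**(s + 1/2)*(-2*s + (s + 1/2)**2)*(s - 7/2)*(2*s + 4) + 729*3**(s + 1/2)*(-2*s + (s + 1/2)**2)*(s - 7/2)*(2*s + 4) - 108*3**(s + 1/2)*(s - 7/2)*(s + 1/2)*(s + 5/2)*(2*s + 4)*log(3) + 108*3**(s + 1/2)*(s - 7/2)*(s + 1/2)*(s + 5/2)*(2*s + 4)*log(2) - 108*3**(s + 1/2)*(s - 7/2)*(s + 5/2)*(2*s + 4)*log(2) + 108*3**(s + 1/2)*(s - 7/2)*(s + 5/2)*(2*s + 4) + 108*3**(s + 1/2)*(s - 7/2)*(s + 5/2)*(2*s + 4)*log(3) - 2*6**(s + 1/2)*(-2*s + (s + 1/2)**2)*(s + 5/2)*(2*s + 4) + 54*6**(s + 1/2)*(s - 7/2)*(s + 1/2)*(s + 5/2)*(2*s + 4)*log(3) - 54*6**(s + 1/2)*(s - 7/2)*(s + 5/2)*(2*s + 4)*log(3) - 54*6**(s + 1/2)*(s - 7/2)*(s + 5/2)*(2*s + 4))/(162*(-2*s + (s + 1/2)**2)*(s - 7/2)*(s + 5/2)*(2*s + 4))
  -2 < Re(s) < 7/2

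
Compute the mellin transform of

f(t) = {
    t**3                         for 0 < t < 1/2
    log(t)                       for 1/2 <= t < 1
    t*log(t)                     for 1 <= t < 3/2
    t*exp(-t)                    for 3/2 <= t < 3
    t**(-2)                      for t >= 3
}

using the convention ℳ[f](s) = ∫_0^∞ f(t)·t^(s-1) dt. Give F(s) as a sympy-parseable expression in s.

(72*2**s*(s - 2)*(s + 1)**2*(s + 3)*(2*s - (s + 1)**2 + 1)*uppergamma(s + 1, 3/2) - 72*2**s*(s - 2)*(s + 1)**2*(s + 3)*(2*s - (s + 1)**2 + 1)*uppergamma(s + 1, 3) + 72*2**s*(s - 2)*(s + 1)**2*(s + 3) + 72*2**s*(s - 2)*(s + 3)*(2*s - (s + 1)**2 + 1) + 3**s*(s - 2)*(s + 1)*(s + 3)*(-108*log(2) + 108*log(3))*(2*s - (s + 1)**2 + 1) - 108*3**s*(s - 2)*(s + 3)*(2*s - (s + 1)**2 + 1) - 8*6**s*(s + 1)**2*(s + 3)*(2*s - (s + 1)**2 + 1) - 72*(s - 2)*(s + 1)**3*(s + 3)*log(2) - 72*(s - 2)*(s + 1)**2*(s + 3) + 72*(s - 2)*(s + 1)**2*(s + 3)*log(2) + 9*(s - 2)*(s + 1)**2*(2*s - (s + 1)**2 + 1))/(72*2**s*(s - 2)*(s + 1)**2*(s + 3)*(2*s - (s + 1)**2 + 1))
  -3 < Re(s) < 2

undo the shared t-power: t**4 on [0, 1/2); t*log(t) on [1/2, 1); t**2*log(t) on [1, 3/2); …
remove the shared t-power first: t**2 on [0, 1/2); log(t)/t on [1/2, 1); log(t) on [1, 3/2); …
slice at 1/2, 1, 3/2, 3, transform all 5 pieces, and sum them
between 0 and 1/2 the integrand is t**3·t^(s-1)
over [1/2, 1), the kernel integral of log(t) enters the sum
segment 1 to 3/2 holds t*log(t); add its integral
for t in [3/2, 3): the term is ∫ t*exp(-t)·t^(s-1)
the [3, ∞) slice contributes ∫ t**(-2)·t^(s-1) dt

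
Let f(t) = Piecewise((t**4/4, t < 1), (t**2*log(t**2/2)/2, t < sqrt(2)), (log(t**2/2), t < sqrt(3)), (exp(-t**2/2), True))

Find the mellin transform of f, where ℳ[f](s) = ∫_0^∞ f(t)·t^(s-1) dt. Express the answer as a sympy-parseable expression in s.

strip the power substitution: t**2/4 on [0, 1); t*log(t/2)/2 on [1, 2); log(t/2) on [2, 3); …
remove the common scale on t first: t**2 on [0, 1/2); t*log(t) on [1/2, 1); log(t) on [1, 3/2); …
breakpoints 1, sqrt(2), sqrt(3): one integral from each of the 4 segments
on [0, 1) integrate f = t**4/4 against the kernel
the [1, sqrt(2)) slice contributes ∫ t**2*log(t**2/2)/2·t^(s-1) dt
for t in [sqrt(2), sqrt(3)): the term is ∫ log(t**2/2)·t^(s-1)
segment sqrt(3) to ∞ holds exp(-t**2/2); add its integral

(2*2**(s/2)*s**2*(s + 4)*(s**2 + 4*s + 4)*uppergamma(s/2, 3/2) - 8*2**(s/2)*s**2*(s + 4) + 8*2**(s/2)*(s + 4)*(s**2 + 4*s + 4) + 3**(s/2)*s*(s + 4)*(-4*log(2) + 4*log(3))*(s**2 + 4*s + 4) - 8*3**(s/2)*(s + 4)*(s**2 + 4*s + 4) + s**3*(s + 4)*log(4) + 4*s**2*(s + 4)*log(2) + 4*s**2*(s + 4) + s**2*(s**2 + 4*s + 4))/(4*s**2*(s + 4)*(s**2 + 4*s + 4))
  Re(s) > -4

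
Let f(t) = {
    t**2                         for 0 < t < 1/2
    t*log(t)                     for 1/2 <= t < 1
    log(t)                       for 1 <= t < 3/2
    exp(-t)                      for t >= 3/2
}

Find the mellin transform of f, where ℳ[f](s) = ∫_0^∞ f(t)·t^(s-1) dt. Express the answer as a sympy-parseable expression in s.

(4*2**s*s**2*(s + 2)*(s**2 + 2*s + 1)*uppergamma(s, 3/2) - 4*2**s*s**2*(s + 2) + 4*2**s*(s + 2)*(s**2 + 2*s + 1) + 3**s*s*(s + 2)*(-4*log(2) + 4*log(3))*(s**2 + 2*s + 1) - 4*3**s*(s + 2)*(s**2 + 2*s + 1) + s**3*(s + 2)*log(4) + s**2*(s + 2)*log(4) + 2*s**2*(s + 2) + s**2*(s**2 + 2*s + 1))/(4*2**s*s**2*(s + 2)*(s**2 + 2*s + 1))
  Re(s) > -2

along the cuts 1/2, 1, 3/2, ℳ[f](s) splits into 4 integrals
for t in [0, 1/2): the term is ∫ t**2·t^(s-1)
on [1/2, 1): add ∫ t*log(t)·t^(s-1) dt
segment 1 to 3/2 holds log(t); add its integral
piece [3/2, ∞): integrate exp(-t) against the kernel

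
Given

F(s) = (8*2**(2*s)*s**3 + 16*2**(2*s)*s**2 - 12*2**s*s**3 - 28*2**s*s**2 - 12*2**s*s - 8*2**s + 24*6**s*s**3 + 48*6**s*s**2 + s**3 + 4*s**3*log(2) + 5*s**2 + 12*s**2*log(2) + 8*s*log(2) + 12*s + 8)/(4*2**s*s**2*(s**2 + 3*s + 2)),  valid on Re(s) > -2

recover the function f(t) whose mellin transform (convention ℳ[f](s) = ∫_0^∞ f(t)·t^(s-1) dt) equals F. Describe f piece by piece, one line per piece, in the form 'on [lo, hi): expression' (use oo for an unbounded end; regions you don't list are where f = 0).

remove the shared t-power first: t on [0, 1/2); log(t)/t on [1/2, 1); 3 on [1, 2); …
slice at 1/2, 1, 2, transform all 4 pieces, and sum them
∫ over [0, 1/2) of t**2·t^(s-1) joins the sum
between 1/2 and 1 the integrand is log(t)·t^(s-1)
on [1, 2) integrate f = 3*t against the kernel
on [2, 3) integrate f = 2*t against the kernel

on [0, 1/2): t**2
on [1/2, 1): log(t)
on [1, 2): 3*t
on [2, 3): 2*t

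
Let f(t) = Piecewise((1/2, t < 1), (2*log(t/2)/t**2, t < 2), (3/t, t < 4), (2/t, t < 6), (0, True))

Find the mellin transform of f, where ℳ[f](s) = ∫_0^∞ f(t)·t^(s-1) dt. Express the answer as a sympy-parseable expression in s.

(3*2**(2*s)*s*(-2*s + (s - 1)**2 + 3) - 6*2**s*s*(s - 1) - 18*2**s*s*(-2*s + (s - 1)**2 + 3) + 4*6**s*s*(-2*s + (s - 1)**2 + 3) + 24*s*(s - 1)**2*log(2) - 24*s*(s - 1)*log(2) + 24*s*(s - 1) + 6*(s - 1)*(-2*s + (s - 1)**2 + 3))/(12*s*(s - 1)*(-2*s + (s - 1)**2 + 3))
  Re(s) > 0

undo the shared t-power: t/2 on [0, 1); 2*log(t/2)/t on [1, 2); 3 on [2, 4); …
invert the common scale on t to get t on [0, 1/2); log(t)/t on [1/2, 1); 3 on [1, 2); …
slice at 1, 2, 4, transform all 4 pieces, and sum them
over [0, 1), the kernel integral of 1/2 enters the sum
the [1, 2) slice contributes ∫ 2*log(t/2)/t**2·t^(s-1) dt
on [2, 4) integrate f = 3/t against the kernel
on [4, 6) integrate f = 2/t against the kernel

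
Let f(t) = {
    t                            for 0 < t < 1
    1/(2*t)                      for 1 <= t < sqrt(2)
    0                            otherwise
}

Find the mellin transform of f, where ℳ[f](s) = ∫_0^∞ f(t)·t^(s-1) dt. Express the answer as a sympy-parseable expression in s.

invert the shared t-power to get t**2 on [0, 1); 1/2 on [1, sqrt(2))
peel off the power substitution: t on [0, 1); 1/2 on [1, 2)
integrate the 2 segments split at 1, then add the results
segment 0 to 1 holds t; add its integral
on [1, sqrt(2)) integrate f = 1/(2*t) against the kernel

(2**(s/2 + 1/2)*(s + 1) + 2*s - 6)/(4*(s - 1)*(s + 1))
  Re(s) > -1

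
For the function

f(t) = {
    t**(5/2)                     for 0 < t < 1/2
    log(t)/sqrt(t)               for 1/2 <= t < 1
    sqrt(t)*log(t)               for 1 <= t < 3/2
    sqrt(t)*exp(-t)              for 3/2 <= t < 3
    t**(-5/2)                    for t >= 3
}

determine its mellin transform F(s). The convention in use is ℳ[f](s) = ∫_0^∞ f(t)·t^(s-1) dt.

2**(-s - 1/2)*(108*2**(s + 1/2)*(-2*s + (s + 1/2)**2)*(s - 5/2)*(s + 1/2)**2*(s + 5/2)*uppergamma(s + 1/2, 3/2) - 108*2**(s + 1/2)*(-2*s + (s + 1/2)**2)*(s - 5/2)*(s + 1/2)**2*(s + 5/2)*uppergamma(s + 1/2, 3) + 108*2**(s + 1/2)*(-2*s + (s + 1/2)**2)*(s - 5/2)*(s + 5/2) - 108*2**(s + 1/2)*(s - 5/2)*(s + 1/2)**2*(s + 5/2) - 108*3**(s + 1/2)*(-2*s + (s + 1/2)**2)*(s - 5/2)*(s + 1/2)*(s + 5/2)*log(2) + 108*3**(s + 1/2)*(-2*s + (s + 1/2)**2)*(s - 5/2)*(s + 1/2)*(s + 5/2)*log(3) - 108*3**(s + 1/2)*(-2*s + (s + 1/2)**2)*(s - 5/2)*(s + 5/2) - 4*6**(s + 1/2)*(-2*s + (s + 1/2)**2)*(s + 1/2)**2*(s + 5/2) + 27*(-2*s + (s + 1/2)**2)*(s - 5/2)*(s + 1/2)**2 + 216*(s - 5/2)*(s + 1/2)**3*(s + 5/2)*log(2) - 216*(s - 5/2)*(s + 1/2)**2*(s + 5/2)*log(2) + 216*(s - 5/2)*(s + 1/2)**2*(s + 5/2))/(108*(-2*s + (s + 1/2)**2)*(s - 5/2)*(s + 1/2)**2*(s + 5/2))
  -5/2 < Re(s) < 5/2

reversing the shared t-power: t**2 on [0, 1/2); log(t)/t on [1/2, 1); log(t) on [1, 3/2); …
integrate the 5 segments split at 1/2, 1, 3/2, 3, then add the results
[0, 1/2) adds the kernel integral of t**(5/2)
over [1/2, 1), the kernel integral of log(t)/sqrt(t) enters the sum
∫ sqrt(t)*log(t)·t^(s-1) over [1, 3/2)
segment 3/2 to 3 holds sqrt(t)*exp(-t); add its integral
for t in [3, ∞): the term is ∫ t**(-5/2)·t^(s-1)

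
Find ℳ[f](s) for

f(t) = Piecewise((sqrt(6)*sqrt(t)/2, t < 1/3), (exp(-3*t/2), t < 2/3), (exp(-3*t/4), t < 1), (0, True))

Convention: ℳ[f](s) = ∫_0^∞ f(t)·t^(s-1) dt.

(2**s*(2*s + 1)*uppergamma(s, 1/2) - 2**s*(2*s + 1)*uppergamma(s, 1) + 4**s*(2*s + 1)*uppergamma(s, 1/2) - 4**s*(2*s + 1)*uppergamma(s, 3/4) + sqrt(2))/(3**s*(2*s + 1))
  Re(s) > -1/2

invert the common scale on t to get sqrt(t) on [0, 1/2); exp(-t) on [1/2, 1); exp(-t/2) on [1, 3/2)
summing 3 kernel integrals split by 1/3, 2/3 yields ℳ[f](s)
[0, 1/3) adds the kernel integral of sqrt(6)*sqrt(t)/2
segment 1/3 to 2/3 holds exp(-3*t/2); add its integral
on [2/3, 1) integrate f = exp(-3*t/4) against the kernel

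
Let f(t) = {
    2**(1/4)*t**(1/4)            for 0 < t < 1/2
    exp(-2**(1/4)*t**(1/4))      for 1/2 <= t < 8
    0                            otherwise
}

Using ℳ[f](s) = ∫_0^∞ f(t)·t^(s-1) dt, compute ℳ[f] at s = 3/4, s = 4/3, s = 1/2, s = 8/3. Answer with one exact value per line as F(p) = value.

undo the common scale on t: t**(1/4) on [0, 1); exp(-t**(1/4)) on [1, 16)
strip the power substitution: sqrt(t) on [0, 1); exp(-sqrt(t)) on [1, 4)
remove the power substitution first: t on [0, 1); exp(-t) on [1, 2)
summing 2 kernel integrals split by 1/2 yields ℳ[f](s)
∫ 2**(1/4)*t**(1/4)·t^(s-1) over [0, 1/2)
∫ exp(-2**(1/4)*t**(1/4))·t^(s-1) over [1/2, 8)

F(3/4) = 2**(1/4)*(-40 + exp(2) + 20*E)*exp(-2)/2
F(4/3) = 2**(2/3)*(-uppergamma(16/3, 2) + 3/19 + uppergamma(16/3, 1))
F(1/2) = 2*sqrt(2)*(-9 + exp(2) + 6*E)*exp(-2)/3
F(8/3) = 2**(1/3)*(-35*uppergamma(32/3, 2) + 3 + 35*uppergamma(32/3, 1))/70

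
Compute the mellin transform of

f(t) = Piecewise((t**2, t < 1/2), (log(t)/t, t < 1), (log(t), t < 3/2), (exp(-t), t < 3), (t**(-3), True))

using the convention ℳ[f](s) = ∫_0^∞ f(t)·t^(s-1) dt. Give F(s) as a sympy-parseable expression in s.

decompose at 1/2, 1, 3/2, 3; ℳ[f](s) sums the 5 pieces' integrals
over [0, 1/2), the kernel integral of t**2 enters the sum
[1/2, 1) adds the kernel integral of log(t)/t
on [1, 3/2): add ∫ log(t)·t^(s-1) dt
segment 3/2 to 3 holds exp(-t); add its integral
between 3 and ∞ the integrand is t**(-3)·t^(s-1)

(108*2**s*s**2*(s - 3)*(s + 2)*(s**2 - 2*s + 1)*uppergamma(s, 3/2) - 108*2**s*s**2*(s - 3)*(s + 2)*(s**2 - 2*s + 1)*uppergamma(s, 3) - 108*2**s*s**2*(s - 3)*(s + 2) + 108*2**s*(s - 3)*(s + 2)*(s**2 - 2*s + 1) - 108*3**s*s*(s - 3)*(s + 2)*(s**2 - 2*s + 1)*log(2) + 108*3**s*s*(s - 3)*(s + 2)*(s**2 - 2*s + 1)*log(3) - 108*3**s*(s - 3)*(s + 2)*(s**2 - 2*s + 1) - 4*6**s*s**2*(s + 2)*(s**2 - 2*s + 1) + 216*s**3*(s - 3)*(s + 2)*log(2) - 216*s**2*(s - 3)*(s + 2)*log(2) + 216*s**2*(s - 3)*(s + 2) + 27*s**2*(s - 3)*(s**2 - 2*s + 1))/(108*2**s*s**2*(s - 3)*(s + 2)*(s**2 - 2*s + 1))
  -2 < Re(s) < 3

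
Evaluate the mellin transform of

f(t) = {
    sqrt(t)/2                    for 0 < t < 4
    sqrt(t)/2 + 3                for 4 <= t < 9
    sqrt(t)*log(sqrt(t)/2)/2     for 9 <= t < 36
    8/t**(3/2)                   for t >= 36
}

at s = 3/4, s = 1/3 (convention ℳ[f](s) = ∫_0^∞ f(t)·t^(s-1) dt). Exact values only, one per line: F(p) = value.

strip the power substitution: t/2 on [0, 2); t/2 + 3 on [2, 3); t*log(t/2)/2 on [3, 6); …
the common scale on t comes off first: t on [0, 1); t + 3 on [1, 3/2); t*log(t) on [3/2, 3); …
decompose at 4, 9, 36; ℳ[f](s) sums the 4 pieces' integrals
segment 0 to 4 holds sqrt(t)/2; add its integral
segment 4 to 9 holds (sqrt(t)/2 + 3); add its integral
on [9, 36) integrate f = sqrt(t)*log(sqrt(t)/2)/2 against the kernel
segment [36, ∞) carries 8/t**(3/2); integrate it

F(3/4) = -3688*sqrt(6)/675 - 8*sqrt(2) + 426*sqrt(3)/25 + log(2**(18*sqrt(3)/5)*3**(-18*sqrt(3)/5 + 72*sqrt(6)/5))
F(1/3) = -9*2**(2/3) - 3352*6**(2/3)/1575 + log(2**(9*3**(2/3)/5)*3**(-9*3**(2/3)/5 + 18*6**(2/3)/5)) + 297*3**(2/3)/25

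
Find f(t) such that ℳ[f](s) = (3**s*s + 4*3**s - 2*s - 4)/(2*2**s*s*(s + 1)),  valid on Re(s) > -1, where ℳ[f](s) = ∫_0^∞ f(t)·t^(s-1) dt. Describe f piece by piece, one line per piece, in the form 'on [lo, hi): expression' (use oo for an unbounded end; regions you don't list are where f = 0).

on [0, 1/2): t
on [1/2, 3/2): 2 - t

the 2 pieces separated at 1/2 each add one integral
piece [0, 1/2): integrate t against the kernel
piece [1/2, 3/2): integrate (2 - t) against the kernel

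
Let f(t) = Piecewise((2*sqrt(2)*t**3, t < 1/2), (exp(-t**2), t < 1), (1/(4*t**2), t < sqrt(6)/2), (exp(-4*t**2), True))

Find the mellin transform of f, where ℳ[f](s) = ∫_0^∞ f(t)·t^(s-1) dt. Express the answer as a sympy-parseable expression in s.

(sqrt(6)/12)**s*(-6*2**s*6**(s/2)*(s - 2)*(s + 3)*uppergamma(s/2, 1) + 6*6**(s/2)*(s - 2)*(s + 3)*uppergamma(s/2, 6) + 3*sqrt(2)*6**(s/2)*(s - 2) + 2*6**s*(s + 3) + 6*(2*sqrt(6))**s*(s - 2)*(s + 3)*uppergamma(s/2, 1/4) - 3*(2*sqrt(6))**s*(s + 3))/(12*(s - 2)*(s + 3))
  Re(s) > -3

reversing the power substitution: 2*sqrt(2)*t**(3/2) on [0, 1/4); exp(-t) on [1/4, 1); 1/(4*t) on [1, 3/2); …
strip the common scale on t: t**(3/2) on [0, 1/2); exp(-t/2) on [1/2, 2); 1/(2*t) on [2, 3); …
cuts at 1/2, 1, sqrt(6)/2: linearity sums the 4 kernel integrals
∫ 2*sqrt(2)*t**3·t^(s-1) over [0, 1/2)
segment 1/2 to 1 holds exp(-t**2); add its integral
∫ over [1, sqrt(6)/2) of 1/(4*t**2)·t^(s-1) joins the sum
segment [sqrt(6)/2, ∞) carries exp(-4*t**2); integrate it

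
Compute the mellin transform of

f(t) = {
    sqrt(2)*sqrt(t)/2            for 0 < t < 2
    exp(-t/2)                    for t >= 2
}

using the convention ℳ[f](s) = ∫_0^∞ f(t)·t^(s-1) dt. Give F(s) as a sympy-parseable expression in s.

2**s*((2*s + 1)*uppergamma(s, 1) + 2)/(2*s + 1)
  Re(s) > -1/2

peel off the common scale on t: sqrt(t) on [0, 1); exp(-t) on [1, ∞)
cuts at 2: linearity sums the 2 kernel integrals
the [0, 2) slice contributes ∫ sqrt(2)*sqrt(t)/2·t^(s-1) dt
the [2, ∞) slice contributes ∫ exp(-t/2)·t^(s-1) dt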